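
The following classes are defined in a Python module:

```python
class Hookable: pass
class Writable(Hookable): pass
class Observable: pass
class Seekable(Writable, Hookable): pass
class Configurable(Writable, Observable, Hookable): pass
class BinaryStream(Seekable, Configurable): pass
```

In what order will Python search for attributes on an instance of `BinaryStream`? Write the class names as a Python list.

[BinaryStream, Seekable, Configurable, Writable, Observable, Hookable, object]

L[BinaryStream] = BinaryStream + merge(L[Seekable], L[Configurable], [Seekable Configurable])
  take Seekable:  [Seekable Writable Hookable object] + [Configurable Writable Observable Hookable object] + [Seekable Configurable]
  take Configurable:  [Writable Hookable object] + [Configurable Writable Observable Hookable object] + [Configurable]
  take Writable:  [Writable Hookable object] + [Writable Observable Hookable object]
  take Observable:  [Hookable object] + [Observable Hookable object]
  take Hookable:  [Hookable object] + [Hookable object]
  take object:  [object] + [object]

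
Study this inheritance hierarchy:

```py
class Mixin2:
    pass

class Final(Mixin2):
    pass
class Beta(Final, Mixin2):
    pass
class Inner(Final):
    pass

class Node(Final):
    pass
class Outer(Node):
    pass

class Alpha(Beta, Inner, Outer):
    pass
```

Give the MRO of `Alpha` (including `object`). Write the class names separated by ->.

Alpha -> Beta -> Inner -> Outer -> Node -> Final -> Mixin2 -> object

L[Alpha] = Alpha + merge(L[Beta], L[Inner], L[Outer], [Beta Inner Outer])
  take Beta:  [Beta Final Mixin2 object] + [Inner Final Mixin2 object] + [Outer Node Final Mixin2 object] + [Beta Inner Outer]
  take Inner:  [Final Mixin2 object] + [Inner Final Mixin2 object] + [Outer Node Final Mixin2 object] + [Inner Outer]
  take Outer:  [Final Mixin2 object] + [Final Mixin2 object] + [Outer Node Final Mixin2 object] + [Outer]
  take Node:  [Final Mixin2 object] + [Final Mixin2 object] + [Node Final Mixin2 object]
  take Final:  [Final Mixin2 object] + [Final Mixin2 object] + [Final Mixin2 object]
  take Mixin2:  [Mixin2 object] + [Mixin2 object] + [Mixin2 object]
  take object:  [object] + [object] + [object]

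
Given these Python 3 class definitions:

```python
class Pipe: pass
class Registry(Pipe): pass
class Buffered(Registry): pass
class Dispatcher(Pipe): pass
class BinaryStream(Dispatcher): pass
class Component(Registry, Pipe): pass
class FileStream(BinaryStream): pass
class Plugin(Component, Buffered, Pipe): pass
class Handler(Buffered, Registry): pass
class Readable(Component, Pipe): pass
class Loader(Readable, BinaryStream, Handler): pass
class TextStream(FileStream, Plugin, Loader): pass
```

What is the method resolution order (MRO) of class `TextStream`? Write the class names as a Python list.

[TextStream, FileStream, Plugin, Loader, Readable, Component, BinaryStream, Dispatcher, Handler, Buffered, Registry, Pipe, object]

L[TextStream] = TextStream + merge(L[FileStream], L[Plugin], L[Loader], [FileStream Plugin Loader])
  take FileStream:  [FileStream BinaryStream Dispatcher Pipe object] + [Plugin Component Buffered Registry Pipe object] + [Loader Readable Component BinaryStream Dispatcher Handler Buffered Registry Pipe object] + [FileStream Plugin Loader]
  take Plugin:  [BinaryStream Dispatcher Pipe object] + [Plugin Component Buffered Registry Pipe object] + [Loader Readable Component BinaryStream Dispatcher Handler Buffered Registry Pipe object] + [Plugin Loader]
  take Loader:  [BinaryStream Dispatcher Pipe object] + [Component Buffered Registry Pipe object] + [Loader Readable Component BinaryStream Dispatcher Handler Buffered Registry Pipe object] + [Loader]
  take Readable:  [BinaryStream Dispatcher Pipe object] + [Component Buffered Registry Pipe object] + [Readable Component BinaryStream Dispatcher Handler Buffered Registry Pipe object]
  take Component:  [BinaryStream Dispatcher Pipe object] + [Component Buffered Registry Pipe object] + [Component BinaryStream Dispatcher Handler Buffered Registry Pipe object]
  take BinaryStream:  [BinaryStream Dispatcher Pipe object] + [Buffered Registry Pipe object] + [BinaryStream Dispatcher Handler Buffered Registry Pipe object]
  take Dispatcher:  [Dispatcher Pipe object] + [Buffered Registry Pipe object] + [Dispatcher Handler Buffered Registry Pipe object]
  take Handler:  [Pipe object] + [Buffered Registry Pipe object] + [Handler Buffered Registry Pipe object]
  take Buffered:  [Pipe object] + [Buffered Registry Pipe object] + [Buffered Registry Pipe object]
  take Registry:  [Pipe object] + [Registry Pipe object] + [Registry Pipe object]
  take Pipe:  [Pipe object] + [Pipe object] + [Pipe object]
  take object:  [object] + [object] + [object]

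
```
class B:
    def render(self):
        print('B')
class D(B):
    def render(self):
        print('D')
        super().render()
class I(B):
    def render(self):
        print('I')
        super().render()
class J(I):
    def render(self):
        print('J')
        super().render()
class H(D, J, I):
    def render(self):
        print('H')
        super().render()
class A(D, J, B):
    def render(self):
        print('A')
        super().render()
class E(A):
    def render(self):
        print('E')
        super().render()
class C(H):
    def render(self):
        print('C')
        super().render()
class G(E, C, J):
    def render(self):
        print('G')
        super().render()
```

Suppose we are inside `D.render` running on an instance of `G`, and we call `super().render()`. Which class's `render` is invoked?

L[G] = G + merge(L[E], L[C], L[J], [E C J])
  take E:  [E A D J I B object] + [C H D J I B object] + [J I B object] + [E C J]
  take A:  [A D J I B object] + [C H D J I B object] + [J I B object] + [C J]
  take C:  [D J I B object] + [C H D J I B object] + [J I B object] + [C J]
  take H:  [D J I B object] + [H D J I B object] + [J I B object] + [J]
  take D:  [D J I B object] + [D J I B object] + [J I B object] + [J]
  take J:  [J I B object] + [J I B object] + [J I B object] + [J]
  take I:  [I B object] + [I B object] + [I B object]
  take B:  [B object] + [B object] + [B object]
  take object:  [object] + [object] + [object]
MRO: G E A C H D J I B object
super() in D.render on a G instance goes to the class after D in G's MRO: J.

J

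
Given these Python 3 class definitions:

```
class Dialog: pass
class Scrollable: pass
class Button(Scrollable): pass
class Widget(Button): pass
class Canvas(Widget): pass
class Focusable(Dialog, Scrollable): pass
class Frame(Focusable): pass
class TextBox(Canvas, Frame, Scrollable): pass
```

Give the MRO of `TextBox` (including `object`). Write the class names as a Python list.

[TextBox, Canvas, Widget, Button, Frame, Focusable, Dialog, Scrollable, object]

L[TextBox] = TextBox + merge(L[Canvas], L[Frame], L[Scrollable], [Canvas Frame Scrollable])
  take Canvas:  [Canvas Widget Button Scrollable object] + [Frame Focusable Dialog Scrollable object] + [Scrollable object] + [Canvas Frame Scrollable]
  take Widget:  [Widget Button Scrollable object] + [Frame Focusable Dialog Scrollable object] + [Scrollable object] + [Frame Scrollable]
  take Button:  [Button Scrollable object] + [Frame Focusable Dialog Scrollable object] + [Scrollable object] + [Frame Scrollable]
  take Frame:  [Scrollable object] + [Frame Focusable Dialog Scrollable object] + [Scrollable object] + [Frame Scrollable]
  take Focusable:  [Scrollable object] + [Focusable Dialog Scrollable object] + [Scrollable object] + [Scrollable]
  take Dialog:  [Scrollable object] + [Dialog Scrollable object] + [Scrollable object] + [Scrollable]
  take Scrollable:  [Scrollable object] + [Scrollable object] + [Scrollable object] + [Scrollable]
  take object:  [object] + [object] + [object]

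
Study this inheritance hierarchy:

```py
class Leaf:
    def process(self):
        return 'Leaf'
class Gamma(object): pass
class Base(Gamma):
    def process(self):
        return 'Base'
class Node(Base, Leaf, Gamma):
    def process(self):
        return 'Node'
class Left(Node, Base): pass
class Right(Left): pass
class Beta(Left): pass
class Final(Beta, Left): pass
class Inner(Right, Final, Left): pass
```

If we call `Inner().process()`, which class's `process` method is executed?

Node

L[Inner] = Inner + merge(L[Right], L[Final], L[Left], [Right Final Left])
  take Right:  [Right Left Node Base Leaf Gamma object] + [Final Beta Left Node Base Leaf Gamma object] + [Left Node Base Leaf Gamma object] + [Right Final Left]
  take Final:  [Left Node Base Leaf Gamma object] + [Final Beta Left Node Base Leaf Gamma object] + [Left Node Base Leaf Gamma object] + [Final Left]
  take Beta:  [Left Node Base Leaf Gamma object] + [Beta Left Node Base Leaf Gamma object] + [Left Node Base Leaf Gamma object] + [Left]
  take Left:  [Left Node Base Leaf Gamma object] + [Left Node Base Leaf Gamma object] + [Left Node Base Leaf Gamma object] + [Left]
  take Node:  [Node Base Leaf Gamma object] + [Node Base Leaf Gamma object] + [Node Base Leaf Gamma object]
  take Base:  [Base Leaf Gamma object] + [Base Leaf Gamma object] + [Base Leaf Gamma object]
  take Leaf:  [Leaf Gamma object] + [Leaf Gamma object] + [Leaf Gamma object]
  take Gamma:  [Gamma object] + [Gamma object] + [Gamma object]
  take object:  [object] + [object] + [object]
MRO: Inner Right Final Beta Left Node Base Leaf Gamma object
process is defined in: Base, Leaf, Node. First along the MRO is Node.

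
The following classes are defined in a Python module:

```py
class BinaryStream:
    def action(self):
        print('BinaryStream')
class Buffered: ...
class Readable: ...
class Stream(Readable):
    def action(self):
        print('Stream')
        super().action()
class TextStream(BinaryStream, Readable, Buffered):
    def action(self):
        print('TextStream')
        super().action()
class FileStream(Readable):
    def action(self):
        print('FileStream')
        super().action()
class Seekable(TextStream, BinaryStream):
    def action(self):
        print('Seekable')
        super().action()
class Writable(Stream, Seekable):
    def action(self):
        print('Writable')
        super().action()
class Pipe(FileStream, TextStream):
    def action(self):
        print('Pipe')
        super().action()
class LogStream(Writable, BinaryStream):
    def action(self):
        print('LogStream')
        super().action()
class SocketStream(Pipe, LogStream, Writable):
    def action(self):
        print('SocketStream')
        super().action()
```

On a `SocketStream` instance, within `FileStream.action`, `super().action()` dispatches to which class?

L[SocketStream] = SocketStream + merge(L[Pipe], L[LogStream], L[Writable], [Pipe LogStream Writable])
  take Pipe:  [Pipe FileStream TextStream BinaryStream Readable Buffered object] + [LogStream Writable Stream Seekable TextStream BinaryStream Readable Buffered object] + [Writable Stream Seekable TextStream BinaryStream Readable Buffered object] + [Pipe LogStream Writable]
  take FileStream:  [FileStream TextStream BinaryStream Readable Buffered object] + [LogStream Writable Stream Seekable TextStream BinaryStream Readable Buffered object] + [Writable Stream Seekable TextStream BinaryStream Readable Buffered object] + [LogStream Writable]
  take LogStream:  [TextStream BinaryStream Readable Buffered object] + [LogStream Writable Stream Seekable TextStream BinaryStream Readable Buffered object] + [Writable Stream Seekable TextStream BinaryStream Readable Buffered object] + [LogStream Writable]
  take Writable:  [TextStream BinaryStream Readable Buffered object] + [Writable Stream Seekable TextStream BinaryStream Readable Buffered object] + [Writable Stream Seekable TextStream BinaryStream Readable Buffered object] + [Writable]
  take Stream:  [TextStream BinaryStream Readable Buffered object] + [Stream Seekable TextStream BinaryStream Readable Buffered object] + [Stream Seekable TextStream BinaryStream Readable Buffered object]
  take Seekable:  [TextStream BinaryStream Readable Buffered object] + [Seekable TextStream BinaryStream Readable Buffered object] + [Seekable TextStream BinaryStream Readable Buffered object]
  take TextStream:  [TextStream BinaryStream Readable Buffered object] + [TextStream BinaryStream Readable Buffered object] + [TextStream BinaryStream Readable Buffered object]
  take BinaryStream:  [BinaryStream Readable Buffered object] + [BinaryStream Readable Buffered object] + [BinaryStream Readable Buffered object]
  take Readable:  [Readable Buffered object] + [Readable Buffered object] + [Readable Buffered object]
  take Buffered:  [Buffered object] + [Buffered object] + [Buffered object]
  take object:  [object] + [object] + [object]
MRO: SocketStream Pipe FileStream LogStream Writable Stream Seekable TextStream BinaryStream Readable Buffered object
super() in FileStream.action on a SocketStream instance goes to the class after FileStream in SocketStream's MRO: LogStream.

LogStream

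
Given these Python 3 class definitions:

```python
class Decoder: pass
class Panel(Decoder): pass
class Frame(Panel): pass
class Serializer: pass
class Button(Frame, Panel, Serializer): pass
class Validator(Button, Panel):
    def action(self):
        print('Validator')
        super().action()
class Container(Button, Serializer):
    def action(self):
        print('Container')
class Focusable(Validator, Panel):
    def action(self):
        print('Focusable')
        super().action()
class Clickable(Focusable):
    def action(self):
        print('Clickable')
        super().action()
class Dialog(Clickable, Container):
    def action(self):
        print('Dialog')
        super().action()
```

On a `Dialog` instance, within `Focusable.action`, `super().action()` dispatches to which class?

L[Dialog] = Dialog + merge(L[Clickable], L[Container], [Clickable Container])
  take Clickable:  [Clickable Focusable Validator Button Frame Panel Decoder Serializer object] + [Container Button Frame Panel Decoder Serializer object] + [Clickable Container]
  take Focusable:  [Focusable Validator Button Frame Panel Decoder Serializer object] + [Container Button Frame Panel Decoder Serializer object] + [Container]
  take Validator:  [Validator Button Frame Panel Decoder Serializer object] + [Container Button Frame Panel Decoder Serializer object] + [Container]
  take Container:  [Button Frame Panel Decoder Serializer object] + [Container Button Frame Panel Decoder Serializer object] + [Container]
  take Button:  [Button Frame Panel Decoder Serializer object] + [Button Frame Panel Decoder Serializer object]
  take Frame:  [Frame Panel Decoder Serializer object] + [Frame Panel Decoder Serializer object]
  take Panel:  [Panel Decoder Serializer object] + [Panel Decoder Serializer object]
  take Decoder:  [Decoder Serializer object] + [Decoder Serializer object]
  take Serializer:  [Serializer object] + [Serializer object]
  take object:  [object] + [object]
MRO: Dialog Clickable Focusable Validator Container Button Frame Panel Decoder Serializer object
super() in Focusable.action on a Dialog instance goes to the class after Focusable in Dialog's MRO: Validator.

Validator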